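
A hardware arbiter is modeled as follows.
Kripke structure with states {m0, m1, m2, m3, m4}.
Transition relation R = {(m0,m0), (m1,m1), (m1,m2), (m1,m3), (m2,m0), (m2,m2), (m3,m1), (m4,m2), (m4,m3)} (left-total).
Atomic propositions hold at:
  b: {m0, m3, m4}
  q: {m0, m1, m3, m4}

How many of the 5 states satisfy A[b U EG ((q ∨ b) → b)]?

Sat(q ∨ b) = {m0, m1, m3, m4}
Sat((q ∨ b) → b) = {m0, m2, m3, m4}
EG ((q ∨ b) → b): greatest fixpoint, start Z0 = {m0, m2, m3, m4}, keep only states in Sat with some successor in Z. Z1 = {m0, m2, m4}; fixed.
Sat(EG ((q ∨ b) → b)) = {m0, m2, m4}
A[b U EG ((q ∨ b) → b)]: least fixpoint, start Z0 = Sat(EG ((q ∨ b) → b)) = {m0, m2, m4}, add states in Sat(b) with every successor in Z. Already a fixed point.
Sat(A[b U EG ((q ∨ b) → b)]) = {m0, m2, m4}
|Sat(A[b U EG ((q ∨ b) → b)])| = |{m0, m2, m4}| = 3.

3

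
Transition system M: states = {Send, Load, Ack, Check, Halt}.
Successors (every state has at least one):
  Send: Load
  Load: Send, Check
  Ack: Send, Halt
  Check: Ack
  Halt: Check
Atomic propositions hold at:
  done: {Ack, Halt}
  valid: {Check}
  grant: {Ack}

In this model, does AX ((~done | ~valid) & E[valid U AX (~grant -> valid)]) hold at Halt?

Yes

Sat(~done) = {Send, Load, Check}
Sat(~valid) = {Send, Load, Ack, Halt}
Sat(~done | ~valid) = {Send, Load, Ack, Check, Halt}
Sat(~grant) = {Send, Load, Check, Halt}
Sat(~grant -> valid) = {Ack, Check}
Sat(AX (~grant -> valid)) = {s : every successor in {Ack, Check}} = {Check, Halt}
E[valid U AX (~grant -> valid)]: least fixpoint, start Z0 = Sat(AX (~grant -> valid)) = {Check, Halt}, add states in Sat(valid) with some successor in Z. Already a fixed point.
Sat(E[valid U AX (~grant -> valid)]) = {Check, Halt}
Sat((~done | ~valid) & E[valid U AX (~grant -> valid)]) = {Check, Halt}
Sat(AX ((~done | ~valid) & E[valid U AX (~grant -> valid)])) = {s : every successor in {Check, Halt}} = {Halt}
Halt ∈ Sat(AX ((~done | ~valid) & E[valid U AX (~grant -> valid)])) = {Halt}, so the formula holds at Halt.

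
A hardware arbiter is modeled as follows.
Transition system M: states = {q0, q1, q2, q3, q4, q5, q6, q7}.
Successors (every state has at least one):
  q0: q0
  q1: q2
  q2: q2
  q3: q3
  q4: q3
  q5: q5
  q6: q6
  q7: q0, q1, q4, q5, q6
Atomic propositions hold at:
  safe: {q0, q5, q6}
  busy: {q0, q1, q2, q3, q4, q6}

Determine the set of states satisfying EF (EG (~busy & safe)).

Sat(~busy) = {q5, q7}
Sat(~busy & safe) = {q5}
EG (~busy & safe): greatest fixpoint, start Z0 = {q5}, keep only states in Sat with some successor in Z. Already a fixed point.
Sat(EG (~busy & safe)) = {q5}
EF (EG (~busy & safe)): least fixpoint, start Z0 = {q5}, add states with some successor in Z. Z1 = {q5, q7}; fixed.
Sat(EF (EG (~busy & safe))) = {q5, q7}

{q5, q7}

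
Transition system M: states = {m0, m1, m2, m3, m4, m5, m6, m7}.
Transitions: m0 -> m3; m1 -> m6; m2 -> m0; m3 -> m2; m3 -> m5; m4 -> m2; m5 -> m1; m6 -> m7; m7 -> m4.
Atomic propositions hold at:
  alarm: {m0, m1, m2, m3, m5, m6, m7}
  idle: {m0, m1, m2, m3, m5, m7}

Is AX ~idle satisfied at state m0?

No

Sat(~idle) = {m4, m6}
Sat(AX ~idle) = {s : every successor in {m4, m6}} = {m1, m7}
m0 ∉ Sat(AX ~idle) = {m1, m7}, so the formula does not hold at m0.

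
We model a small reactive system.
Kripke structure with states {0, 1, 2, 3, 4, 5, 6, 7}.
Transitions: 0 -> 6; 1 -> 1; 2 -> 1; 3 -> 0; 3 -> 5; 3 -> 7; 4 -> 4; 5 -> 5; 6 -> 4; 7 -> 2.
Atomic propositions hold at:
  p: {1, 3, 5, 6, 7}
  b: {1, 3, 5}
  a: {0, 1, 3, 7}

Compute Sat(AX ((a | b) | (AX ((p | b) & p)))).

{1, 2, 3, 5, 7}

Sat(a | b) = {0, 1, 3, 5, 7}
Sat(p | b) = {1, 3, 5, 6, 7}
Sat((p | b) & p) = {1, 3, 5, 6, 7}
Sat(AX ((p | b) & p)) = {s : every successor in {1, 3, 5, 6, 7}} = {0, 1, 2, 5}
Sat((a | b) | (AX ((p | b) & p))) = {0, 1, 2, 3, 5, 7}
Sat(AX ((a | b) | (AX ((p | b) & p)))) = {s : every successor in {0, 1, 2, 3, 5, 7}} = {1, 2, 3, 5, 7}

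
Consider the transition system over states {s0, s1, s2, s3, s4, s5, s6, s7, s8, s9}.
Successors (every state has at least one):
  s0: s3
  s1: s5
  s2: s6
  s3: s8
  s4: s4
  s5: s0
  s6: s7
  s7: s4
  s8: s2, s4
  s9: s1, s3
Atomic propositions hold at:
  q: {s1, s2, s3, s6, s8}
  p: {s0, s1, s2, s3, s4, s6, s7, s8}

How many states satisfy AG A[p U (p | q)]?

7

Sat(p | q) = {s0, s1, s2, s3, s4, s6, s7, s8}
A[p U (p | q)]: least fixpoint, start Z0 = Sat((p | q)) = {s0, s1, s2, s3, s4, s6, s7, s8}, add states in Sat(p) with every successor in Z. Already a fixed point.
Sat(A[p U (p | q)]) = {s0, s1, s2, s3, s4, s6, s7, s8}
AG A[p U (p | q)]: greatest fixpoint, start Z0 = {s0, s1, s2, s3, s4, s6, s7, s8}, keep only states in Sat with every successor in Z. Z1 = {s0, s2, s3, s4, s6, s7, s8}; fixed.
Sat(AG A[p U (p | q)]) = {s0, s2, s3, s4, s6, s7, s8}
|Sat(AG A[p U (p | q)])| = |{s0, s2, s3, s4, s6, s7, s8}| = 7.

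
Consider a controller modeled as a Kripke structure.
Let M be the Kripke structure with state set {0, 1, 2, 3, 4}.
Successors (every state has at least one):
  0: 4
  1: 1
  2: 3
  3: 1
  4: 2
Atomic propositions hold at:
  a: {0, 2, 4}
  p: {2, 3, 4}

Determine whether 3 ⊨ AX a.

Sat(AX a) = {s : every successor in {0, 2, 4}} = {0, 4}
3 ∉ Sat(AX a) = {0, 4}, so the formula does not hold at 3.

No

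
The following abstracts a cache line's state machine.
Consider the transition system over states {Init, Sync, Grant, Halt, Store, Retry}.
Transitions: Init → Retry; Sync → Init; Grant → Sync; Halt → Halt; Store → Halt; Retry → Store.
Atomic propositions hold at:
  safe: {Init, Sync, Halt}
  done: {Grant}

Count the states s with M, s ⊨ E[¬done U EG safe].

Sat(¬done) = {Init, Sync, Halt, Store, Retry}
EG safe: greatest fixpoint, start Z0 = {Init, Sync, Halt}, keep only states in Sat with some successor in Z. Z1 = {Sync, Halt}; Z2 = {Halt}; fixed.
Sat(EG safe) = {Halt}
E[¬done U EG safe]: least fixpoint, start Z0 = Sat(EG safe) = {Halt}, add states in Sat(¬done) with some successor in Z. Z1 = {Halt, Store}; Z2 = {Halt, Store, Retry}; Z3 = {Init, Halt, Store, Retry}; Z4 = {Init, Sync, Halt, Store, Retry}; fixed.
Sat(E[¬done U EG safe]) = {Init, Sync, Halt, Store, Retry}
|Sat(E[¬done U EG safe])| = |{Init, Sync, Halt, Store, Retry}| = 5.

5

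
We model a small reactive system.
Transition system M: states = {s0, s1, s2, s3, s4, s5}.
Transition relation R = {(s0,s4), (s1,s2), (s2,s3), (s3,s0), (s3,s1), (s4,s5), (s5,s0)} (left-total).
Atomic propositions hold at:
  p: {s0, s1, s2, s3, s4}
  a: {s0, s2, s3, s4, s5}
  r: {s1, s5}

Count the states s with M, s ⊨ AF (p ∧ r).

Sat(p ∧ r) = {s1}
AF (p ∧ r): least fixpoint, start Z0 = {s1}, add states with every successor in Z. Already a fixed point.
Sat(AF (p ∧ r)) = {s1}
|Sat(AF (p ∧ r))| = |{s1}| = 1.

1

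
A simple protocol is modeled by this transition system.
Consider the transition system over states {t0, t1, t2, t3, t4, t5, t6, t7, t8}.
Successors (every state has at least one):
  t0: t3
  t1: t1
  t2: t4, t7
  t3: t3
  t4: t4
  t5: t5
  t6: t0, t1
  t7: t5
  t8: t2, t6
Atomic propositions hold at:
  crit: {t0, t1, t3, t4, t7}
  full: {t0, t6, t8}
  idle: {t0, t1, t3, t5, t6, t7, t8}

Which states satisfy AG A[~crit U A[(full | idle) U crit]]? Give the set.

Sat(~crit) = {t2, t5, t6, t8}
Sat(full | idle) = {t0, t1, t3, t5, t6, t7, t8}
A[(full | idle) U crit]: least fixpoint, start Z0 = Sat(crit) = {t0, t1, t3, t4, t7}, add states in Sat(full | idle) with every successor in Z. Z1 = {t0, t1, t3, t4, t6, t7}; fixed.
Sat(A[(full | idle) U crit]) = {t0, t1, t3, t4, t6, t7}
A[~crit U A[(full | idle) U crit]]: least fixpoint, start Z0 = Sat(A[(full | idle) U crit]) = {t0, t1, t3, t4, t6, t7}, add states in Sat(~crit) with every successor in Z. Z1 = {t0, t1, t2, t3, t4, t6, t7}; Z2 = {t0, t1, t2, t3, t4, t6, t7, t8}; fixed.
Sat(A[~crit U A[(full | idle) U crit]]) = {t0, t1, t2, t3, t4, t6, t7, t8}
AG A[~crit U A[(full | idle) U crit]]: greatest fixpoint, start Z0 = {t0, t1, t2, t3, t4, t6, t7, t8}, keep only states in Sat with every successor in Z. Z1 = {t0, t1, t2, t3, t4, t6, t8}; Z2 = {t0, t1, t3, t4, t6, t8}; Z3 = {t0, t1, t3, t4, t6}; fixed.
Sat(AG A[~crit U A[(full | idle) U crit]]) = {t0, t1, t3, t4, t6}

{t0, t1, t3, t4, t6}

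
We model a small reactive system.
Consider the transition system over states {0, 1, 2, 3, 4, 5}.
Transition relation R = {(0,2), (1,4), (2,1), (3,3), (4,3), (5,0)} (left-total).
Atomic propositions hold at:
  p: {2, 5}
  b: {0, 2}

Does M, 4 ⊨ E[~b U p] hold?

No

Sat(~b) = {1, 3, 4, 5}
E[~b U p]: least fixpoint, start Z0 = Sat(p) = {2, 5}, add states in Sat(~b) with some successor in Z. Already a fixed point.
Sat(E[~b U p]) = {2, 5}
4 ∉ Sat(E[~b U p]) = {2, 5}, so the formula does not hold at 4.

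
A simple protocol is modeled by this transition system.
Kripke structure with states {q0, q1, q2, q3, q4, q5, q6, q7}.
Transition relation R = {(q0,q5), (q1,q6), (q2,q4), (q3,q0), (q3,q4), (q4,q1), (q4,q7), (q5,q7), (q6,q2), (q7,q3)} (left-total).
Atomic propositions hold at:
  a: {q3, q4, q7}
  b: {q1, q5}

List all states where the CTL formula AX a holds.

{q2, q5, q7}

Sat(AX a) = {s : every successor in {q3, q4, q7}} = {q2, q5, q7}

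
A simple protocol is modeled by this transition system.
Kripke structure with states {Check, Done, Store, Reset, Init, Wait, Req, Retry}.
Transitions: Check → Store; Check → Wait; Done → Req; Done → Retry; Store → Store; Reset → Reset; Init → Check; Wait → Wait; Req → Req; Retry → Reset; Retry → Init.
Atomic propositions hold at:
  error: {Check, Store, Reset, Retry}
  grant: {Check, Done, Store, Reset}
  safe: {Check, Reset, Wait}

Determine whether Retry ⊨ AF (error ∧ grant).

Yes

Sat(error ∧ grant) = {Check, Store, Reset}
AF (error ∧ grant): least fixpoint, start Z0 = {Check, Store, Reset}, add states with every successor in Z. Z1 = {Check, Store, Reset, Init}; Z2 = {Check, Store, Reset, Init, Retry}; fixed.
Sat(AF (error ∧ grant)) = {Check, Store, Reset, Init, Retry}
Retry ∈ Sat(AF (error ∧ grant)) = {Check, Store, Reset, Init, Retry}, so the formula holds at Retry.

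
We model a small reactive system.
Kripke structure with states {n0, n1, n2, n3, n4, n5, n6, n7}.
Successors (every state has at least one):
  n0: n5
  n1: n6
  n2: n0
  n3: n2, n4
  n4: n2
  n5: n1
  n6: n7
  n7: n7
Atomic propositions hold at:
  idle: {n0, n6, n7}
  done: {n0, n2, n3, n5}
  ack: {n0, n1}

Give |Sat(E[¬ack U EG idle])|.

2

Sat(¬ack) = {n2, n3, n4, n5, n6, n7}
EG idle: greatest fixpoint, start Z0 = {n0, n6, n7}, keep only states in Sat with some successor in Z. Z1 = {n6, n7}; fixed.
Sat(EG idle) = {n6, n7}
E[¬ack U EG idle]: least fixpoint, start Z0 = Sat(EG idle) = {n6, n7}, add states in Sat(¬ack) with some successor in Z. Already a fixed point.
Sat(E[¬ack U EG idle]) = {n6, n7}
|Sat(E[¬ack U EG idle])| = |{n6, n7}| = 2.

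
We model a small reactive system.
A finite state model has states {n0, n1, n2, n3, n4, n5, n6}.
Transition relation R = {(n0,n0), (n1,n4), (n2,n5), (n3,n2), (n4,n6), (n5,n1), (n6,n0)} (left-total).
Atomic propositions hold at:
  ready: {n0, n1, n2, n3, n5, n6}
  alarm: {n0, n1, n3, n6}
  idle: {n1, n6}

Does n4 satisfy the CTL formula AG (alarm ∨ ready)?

No

Sat(alarm ∨ ready) = {n0, n1, n2, n3, n5, n6}
AG (alarm ∨ ready): greatest fixpoint, start Z0 = {n0, n1, n2, n3, n5, n6}, keep only states in Sat with every successor in Z. Z1 = {n0, n2, n3, n5, n6}; Z2 = {n0, n2, n3, n6}; Z3 = {n0, n3, n6}; Z4 = {n0, n6}; fixed.
Sat(AG (alarm ∨ ready)) = {n0, n6}
n4 ∉ Sat(AG (alarm ∨ ready)) = {n0, n6}, so the formula does not hold at n4.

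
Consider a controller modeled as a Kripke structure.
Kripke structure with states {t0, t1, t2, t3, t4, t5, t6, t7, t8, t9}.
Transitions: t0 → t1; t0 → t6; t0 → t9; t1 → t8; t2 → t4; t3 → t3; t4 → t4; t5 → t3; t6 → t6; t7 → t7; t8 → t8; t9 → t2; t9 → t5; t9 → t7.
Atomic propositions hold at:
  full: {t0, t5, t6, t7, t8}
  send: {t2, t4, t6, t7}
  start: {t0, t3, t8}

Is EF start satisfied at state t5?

Yes

EF start: least fixpoint, start Z0 = {t0, t3, t8}, add states with some successor in Z. Z1 = {t0, t1, t3, t5, t8}; Z2 = {t0, t1, t3, t5, t8, t9}; fixed.
Sat(EF start) = {t0, t1, t3, t5, t8, t9}
t5 ∈ Sat(EF start) = {t0, t1, t3, t5, t8, t9}, so the formula holds at t5.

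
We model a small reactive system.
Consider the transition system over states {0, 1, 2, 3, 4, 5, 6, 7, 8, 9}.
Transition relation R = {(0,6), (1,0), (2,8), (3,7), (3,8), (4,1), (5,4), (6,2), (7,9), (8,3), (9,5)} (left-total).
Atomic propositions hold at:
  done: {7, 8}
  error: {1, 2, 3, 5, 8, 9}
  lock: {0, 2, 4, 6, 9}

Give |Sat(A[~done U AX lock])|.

Sat(~done) = {0, 1, 2, 3, 4, 5, 6, 9}
Sat(AX lock) = {s : every successor in {0, 2, 4, 6, 9}} = {0, 1, 5, 6, 7}
A[~done U AX lock]: least fixpoint, start Z0 = Sat(AX lock) = {0, 1, 5, 6, 7}, add states in Sat(~done) with every successor in Z. Z1 = {0, 1, 4, 5, 6, 7, 9}; fixed.
Sat(A[~done U AX lock]) = {0, 1, 4, 5, 6, 7, 9}
|Sat(A[~done U AX lock])| = |{0, 1, 4, 5, 6, 7, 9}| = 7.

7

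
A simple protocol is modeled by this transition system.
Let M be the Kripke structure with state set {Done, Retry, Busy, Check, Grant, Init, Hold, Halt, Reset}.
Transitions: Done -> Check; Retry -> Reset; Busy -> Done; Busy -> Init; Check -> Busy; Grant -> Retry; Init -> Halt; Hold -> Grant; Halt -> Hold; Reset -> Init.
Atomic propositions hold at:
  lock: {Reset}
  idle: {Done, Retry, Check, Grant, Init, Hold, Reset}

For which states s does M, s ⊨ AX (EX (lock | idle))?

{Retry, Check, Grant, Init, Hold, Halt}

Sat(lock | idle) = {Done, Retry, Check, Grant, Init, Hold, Reset}
Sat(EX (lock | idle)) = {s : some successor in {Done, Retry, Check, Grant, Init, Hold, Reset}} = {Done, Retry, Busy, Grant, Hold, Halt, Reset}
Sat(AX (EX (lock | idle))) = {s : every successor in {Done, Retry, Busy, Grant, Hold, Halt, Reset}} = {Retry, Check, Grant, Init, Hold, Halt}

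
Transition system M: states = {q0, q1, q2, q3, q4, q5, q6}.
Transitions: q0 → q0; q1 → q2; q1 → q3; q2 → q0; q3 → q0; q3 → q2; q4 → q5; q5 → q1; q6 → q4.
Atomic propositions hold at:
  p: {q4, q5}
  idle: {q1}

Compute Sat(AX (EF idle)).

EF idle: least fixpoint, start Z0 = {q1}, add states with some successor in Z. Z1 = {q1, q5}; Z2 = {q1, q4, q5}; Z3 = {q1, q4, q5, q6}; fixed.
Sat(EF idle) = {q1, q4, q5, q6}
Sat(AX (EF idle)) = {s : every successor in {q1, q4, q5, q6}} = {q4, q5, q6}

{q4, q5, q6}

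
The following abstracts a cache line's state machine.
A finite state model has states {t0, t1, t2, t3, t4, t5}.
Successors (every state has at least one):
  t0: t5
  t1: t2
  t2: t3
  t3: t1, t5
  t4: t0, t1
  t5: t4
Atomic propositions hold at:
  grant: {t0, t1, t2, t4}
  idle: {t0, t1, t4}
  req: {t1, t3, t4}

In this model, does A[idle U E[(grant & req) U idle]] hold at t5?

Sat(grant & req) = {t1, t4}
E[(grant & req) U idle]: least fixpoint, start Z0 = Sat(idle) = {t0, t1, t4}, add states in Sat(grant & req) with some successor in Z. Already a fixed point.
Sat(E[(grant & req) U idle]) = {t0, t1, t4}
A[idle U E[(grant & req) U idle]]: least fixpoint, start Z0 = Sat(E[(grant & req) U idle]) = {t0, t1, t4}, add states in Sat(idle) with every successor in Z. Already a fixed point.
Sat(A[idle U E[(grant & req) U idle]]) = {t0, t1, t4}
t5 ∉ Sat(A[idle U E[(grant & req) U idle]]) = {t0, t1, t4}, so the formula does not hold at t5.

No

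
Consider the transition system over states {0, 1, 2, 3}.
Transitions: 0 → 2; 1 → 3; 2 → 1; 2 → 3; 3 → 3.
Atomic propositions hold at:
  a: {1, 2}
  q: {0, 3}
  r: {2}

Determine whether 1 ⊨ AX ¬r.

Sat(¬r) = {0, 1, 3}
Sat(AX ¬r) = {s : every successor in {0, 1, 3}} = {1, 2, 3}
1 ∈ Sat(AX ¬r) = {1, 2, 3}, so the formula holds at 1.

Yes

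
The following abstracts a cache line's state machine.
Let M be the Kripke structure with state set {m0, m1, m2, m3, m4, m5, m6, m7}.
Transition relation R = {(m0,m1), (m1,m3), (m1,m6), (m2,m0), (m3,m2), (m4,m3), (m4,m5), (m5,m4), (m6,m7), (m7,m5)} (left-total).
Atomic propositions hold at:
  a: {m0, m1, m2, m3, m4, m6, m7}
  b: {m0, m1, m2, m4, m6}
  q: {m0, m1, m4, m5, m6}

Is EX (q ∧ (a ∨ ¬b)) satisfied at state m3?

No

Sat(¬b) = {m3, m5, m7}
Sat(a ∨ ¬b) = {m0, m1, m2, m3, m4, m5, m6, m7}
Sat(q ∧ (a ∨ ¬b)) = {m0, m1, m4, m5, m6}
Sat(EX (q ∧ (a ∨ ¬b))) = {s : some successor in {m0, m1, m4, m5, m6}} = {m0, m1, m2, m4, m5, m7}
m3 ∉ Sat(EX (q ∧ (a ∨ ¬b))) = {m0, m1, m2, m4, m5, m7}, so the formula does not hold at m3.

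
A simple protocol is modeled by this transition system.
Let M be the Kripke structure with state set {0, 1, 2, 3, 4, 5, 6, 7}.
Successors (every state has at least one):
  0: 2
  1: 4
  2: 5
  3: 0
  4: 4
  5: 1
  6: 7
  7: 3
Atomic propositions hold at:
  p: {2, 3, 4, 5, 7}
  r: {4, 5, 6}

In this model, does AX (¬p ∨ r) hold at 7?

Sat(¬p) = {0, 1, 6}
Sat(¬p ∨ r) = {0, 1, 4, 5, 6}
Sat(AX (¬p ∨ r)) = {s : every successor in {0, 1, 4, 5, 6}} = {1, 2, 3, 4, 5}
7 ∉ Sat(AX (¬p ∨ r)) = {1, 2, 3, 4, 5}, so the formula does not hold at 7.

No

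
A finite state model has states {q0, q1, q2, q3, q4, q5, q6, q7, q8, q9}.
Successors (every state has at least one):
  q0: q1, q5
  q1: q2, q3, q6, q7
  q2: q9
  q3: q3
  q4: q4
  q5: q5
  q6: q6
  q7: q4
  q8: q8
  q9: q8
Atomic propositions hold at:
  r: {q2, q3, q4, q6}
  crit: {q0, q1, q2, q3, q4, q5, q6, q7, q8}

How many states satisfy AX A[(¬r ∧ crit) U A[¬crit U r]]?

Sat(¬r) = {q0, q1, q5, q7, q8, q9}
Sat(¬r ∧ crit) = {q0, q1, q5, q7, q8}
Sat(¬crit) = {q9}
A[¬crit U r]: least fixpoint, start Z0 = Sat(r) = {q2, q3, q4, q6}, add states in Sat(¬crit) with every successor in Z. Already a fixed point.
Sat(A[¬crit U r]) = {q2, q3, q4, q6}
A[(¬r ∧ crit) U A[¬crit U r]]: least fixpoint, start Z0 = Sat(A[¬crit U r]) = {q2, q3, q4, q6}, add states in Sat(¬r ∧ crit) with every successor in Z. Z1 = {q2, q3, q4, q6, q7}; Z2 = {q1, q2, q3, q4, q6, q7}; fixed.
Sat(A[(¬r ∧ crit) U A[¬crit U r]]) = {q1, q2, q3, q4, q6, q7}
Sat(AX A[(¬r ∧ crit) U A[¬crit U r]]) = {s : every successor in {q1, q2, q3, q4, q6, q7}} = {q1, q3, q4, q6, q7}
|Sat(AX A[(¬r ∧ crit) U A[¬crit U r]])| = |{q1, q3, q4, q6, q7}| = 5.

5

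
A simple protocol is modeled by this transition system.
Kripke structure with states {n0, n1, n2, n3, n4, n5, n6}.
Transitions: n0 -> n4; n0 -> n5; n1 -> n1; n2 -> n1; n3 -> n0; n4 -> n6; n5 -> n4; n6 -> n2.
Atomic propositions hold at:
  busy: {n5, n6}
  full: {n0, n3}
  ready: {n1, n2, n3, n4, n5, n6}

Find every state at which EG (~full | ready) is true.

Sat(~full) = {n1, n2, n4, n5, n6}
Sat(~full | ready) = {n1, n2, n3, n4, n5, n6}
EG (~full | ready): greatest fixpoint, start Z0 = {n1, n2, n3, n4, n5, n6}, keep only states in Sat with some successor in Z. Z1 = {n1, n2, n4, n5, n6}; fixed.
Sat(EG (~full | ready)) = {n1, n2, n4, n5, n6}

{n1, n2, n4, n5, n6}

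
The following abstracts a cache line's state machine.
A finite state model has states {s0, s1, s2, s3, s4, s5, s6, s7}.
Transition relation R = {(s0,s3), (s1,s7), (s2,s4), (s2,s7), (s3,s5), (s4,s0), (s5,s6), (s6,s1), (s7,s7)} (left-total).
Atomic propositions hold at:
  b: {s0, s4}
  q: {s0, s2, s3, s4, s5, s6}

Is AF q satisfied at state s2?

Yes

AF q: least fixpoint, start Z0 = {s0, s2, s3, s4, s5, s6}, add states with every successor in Z. Already a fixed point.
Sat(AF q) = {s0, s2, s3, s4, s5, s6}
s2 ∈ Sat(AF q) = {s0, s2, s3, s4, s5, s6}, so the formula holds at s2.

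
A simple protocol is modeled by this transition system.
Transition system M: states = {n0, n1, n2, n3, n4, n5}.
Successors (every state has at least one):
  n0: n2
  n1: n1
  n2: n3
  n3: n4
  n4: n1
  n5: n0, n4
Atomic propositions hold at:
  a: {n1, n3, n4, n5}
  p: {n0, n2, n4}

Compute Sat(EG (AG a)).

AG a: greatest fixpoint, start Z0 = {n1, n3, n4, n5}, keep only states in Sat with every successor in Z. Z1 = {n1, n3, n4}; fixed.
Sat(AG a) = {n1, n3, n4}
EG (AG a): greatest fixpoint, start Z0 = {n1, n3, n4}, keep only states in Sat with some successor in Z. Already a fixed point.
Sat(EG (AG a)) = {n1, n3, n4}

{n1, n3, n4}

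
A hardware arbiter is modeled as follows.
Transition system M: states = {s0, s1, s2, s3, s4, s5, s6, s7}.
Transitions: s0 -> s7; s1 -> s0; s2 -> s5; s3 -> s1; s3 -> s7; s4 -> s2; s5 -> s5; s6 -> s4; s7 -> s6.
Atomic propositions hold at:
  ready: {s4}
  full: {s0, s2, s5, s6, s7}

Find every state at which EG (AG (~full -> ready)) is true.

{s0, s2, s4, s5, s6, s7}

Sat(~full) = {s1, s3, s4}
Sat(~full -> ready) = {s0, s2, s4, s5, s6, s7}
AG (~full -> ready): greatest fixpoint, start Z0 = {s0, s2, s4, s5, s6, s7}, keep only states in Sat with every successor in Z. Already a fixed point.
Sat(AG (~full -> ready)) = {s0, s2, s4, s5, s6, s7}
EG (AG (~full -> ready)): greatest fixpoint, start Z0 = {s0, s2, s4, s5, s6, s7}, keep only states in Sat with some successor in Z. Already a fixed point.
Sat(EG (AG (~full -> ready))) = {s0, s2, s4, s5, s6, s7}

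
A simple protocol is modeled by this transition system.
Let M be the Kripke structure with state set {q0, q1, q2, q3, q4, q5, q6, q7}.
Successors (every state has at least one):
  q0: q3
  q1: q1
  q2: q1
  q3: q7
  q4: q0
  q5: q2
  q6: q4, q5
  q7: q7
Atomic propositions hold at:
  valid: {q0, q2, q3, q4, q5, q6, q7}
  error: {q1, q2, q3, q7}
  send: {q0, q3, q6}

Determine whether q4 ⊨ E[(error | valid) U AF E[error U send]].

Sat(error | valid) = {q0, q1, q2, q3, q4, q5, q6, q7}
E[error U send]: least fixpoint, start Z0 = Sat(send) = {q0, q3, q6}, add states in Sat(error) with some successor in Z. Already a fixed point.
Sat(E[error U send]) = {q0, q3, q6}
AF E[error U send]: least fixpoint, start Z0 = {q0, q3, q6}, add states with every successor in Z. Z1 = {q0, q3, q4, q6}; fixed.
Sat(AF E[error U send]) = {q0, q3, q4, q6}
E[(error | valid) U AF E[error U send]]: least fixpoint, start Z0 = Sat(AF E[error U send]) = {q0, q3, q4, q6}, add states in Sat(error | valid) with some successor in Z. Already a fixed point.
Sat(E[(error | valid) U AF E[error U send]]) = {q0, q3, q4, q6}
q4 ∈ Sat(E[(error | valid) U AF E[error U send]]) = {q0, q3, q4, q6}, so the formula holds at q4.

Yes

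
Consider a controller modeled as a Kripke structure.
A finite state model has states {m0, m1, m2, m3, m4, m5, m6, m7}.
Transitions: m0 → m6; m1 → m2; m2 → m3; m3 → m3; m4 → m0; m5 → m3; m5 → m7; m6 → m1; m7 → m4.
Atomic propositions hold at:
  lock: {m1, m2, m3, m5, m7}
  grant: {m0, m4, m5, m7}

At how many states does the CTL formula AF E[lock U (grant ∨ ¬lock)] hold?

5

Sat(¬lock) = {m0, m4, m6}
Sat(grant ∨ ¬lock) = {m0, m4, m5, m6, m7}
E[lock U (grant ∨ ¬lock)]: least fixpoint, start Z0 = Sat((grant ∨ ¬lock)) = {m0, m4, m5, m6, m7}, add states in Sat(lock) with some successor in Z. Already a fixed point.
Sat(E[lock U (grant ∨ ¬lock)]) = {m0, m4, m5, m6, m7}
AF E[lock U (grant ∨ ¬lock)]: least fixpoint, start Z0 = {m0, m4, m5, m6, m7}, add states with every successor in Z. Already a fixed point.
Sat(AF E[lock U (grant ∨ ¬lock)]) = {m0, m4, m5, m6, m7}
|Sat(AF E[lock U (grant ∨ ¬lock)])| = |{m0, m4, m5, m6, m7}| = 5.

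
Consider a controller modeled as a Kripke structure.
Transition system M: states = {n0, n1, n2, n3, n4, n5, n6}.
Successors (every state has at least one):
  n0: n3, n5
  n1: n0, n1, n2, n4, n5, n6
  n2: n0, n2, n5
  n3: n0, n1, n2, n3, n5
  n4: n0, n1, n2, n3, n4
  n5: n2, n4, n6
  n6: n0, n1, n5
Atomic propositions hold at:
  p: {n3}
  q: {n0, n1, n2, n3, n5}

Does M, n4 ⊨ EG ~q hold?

Sat(~q) = {n4, n6}
EG ~q: greatest fixpoint, start Z0 = {n4, n6}, keep only states in Sat with some successor in Z. Z1 = {n4}; fixed.
Sat(EG ~q) = {n4}
n4 ∈ Sat(EG ~q) = {n4}, so the formula holds at n4.

Yes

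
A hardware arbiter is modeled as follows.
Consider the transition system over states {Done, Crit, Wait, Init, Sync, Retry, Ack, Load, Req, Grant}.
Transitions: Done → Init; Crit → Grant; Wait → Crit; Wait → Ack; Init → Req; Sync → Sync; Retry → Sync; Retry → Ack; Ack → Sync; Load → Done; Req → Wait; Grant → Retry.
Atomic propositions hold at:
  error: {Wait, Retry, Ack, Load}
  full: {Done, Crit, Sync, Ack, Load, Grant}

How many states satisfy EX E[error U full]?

E[error U full]: least fixpoint, start Z0 = Sat(full) = {Done, Crit, Sync, Ack, Load, Grant}, add states in Sat(error) with some successor in Z. Z1 = {Done, Crit, Wait, Sync, Retry, Ack, Load, Grant}; fixed.
Sat(E[error U full]) = {Done, Crit, Wait, Sync, Retry, Ack, Load, Grant}
Sat(EX E[error U full]) = {s : some successor in {Done, Crit, Wait, Sync, Retry, Ack, Load, Grant}} = {Crit, Wait, Sync, Retry, Ack, Load, Req, Grant}
|Sat(EX E[error U full])| = |{Crit, Wait, Sync, Retry, Ack, Load, Req, Grant}| = 8.

8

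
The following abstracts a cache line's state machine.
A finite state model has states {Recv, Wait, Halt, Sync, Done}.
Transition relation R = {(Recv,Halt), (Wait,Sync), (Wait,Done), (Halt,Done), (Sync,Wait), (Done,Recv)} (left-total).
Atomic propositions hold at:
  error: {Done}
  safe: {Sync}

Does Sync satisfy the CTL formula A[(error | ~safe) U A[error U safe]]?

Yes

Sat(~safe) = {Recv, Wait, Halt, Done}
Sat(error | ~safe) = {Recv, Wait, Halt, Done}
A[error U safe]: least fixpoint, start Z0 = Sat(safe) = {Sync}, add states in Sat(error) with every successor in Z. Already a fixed point.
Sat(A[error U safe]) = {Sync}
A[(error | ~safe) U A[error U safe]]: least fixpoint, start Z0 = Sat(A[error U safe]) = {Sync}, add states in Sat(error | ~safe) with every successor in Z. Already a fixed point.
Sat(A[(error | ~safe) U A[error U safe]]) = {Sync}
Sync ∈ Sat(A[(error | ~safe) U A[error U safe]]) = {Sync}, so the formula holds at Sync.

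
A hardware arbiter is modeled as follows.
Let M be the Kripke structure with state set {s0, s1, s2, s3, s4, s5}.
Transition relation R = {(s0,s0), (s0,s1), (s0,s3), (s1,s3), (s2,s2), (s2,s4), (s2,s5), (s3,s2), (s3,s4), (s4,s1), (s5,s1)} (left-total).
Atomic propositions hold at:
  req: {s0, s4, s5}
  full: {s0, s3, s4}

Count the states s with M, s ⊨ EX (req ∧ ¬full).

1

Sat(¬full) = {s1, s2, s5}
Sat(req ∧ ¬full) = {s5}
Sat(EX (req ∧ ¬full)) = {s : some successor in {s5}} = {s2}
|Sat(EX (req ∧ ¬full))| = |{s2}| = 1.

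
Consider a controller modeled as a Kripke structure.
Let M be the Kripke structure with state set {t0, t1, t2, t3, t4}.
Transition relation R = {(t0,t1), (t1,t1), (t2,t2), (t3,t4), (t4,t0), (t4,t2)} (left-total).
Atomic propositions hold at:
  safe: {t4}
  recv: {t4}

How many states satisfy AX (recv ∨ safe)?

Sat(recv ∨ safe) = {t4}
Sat(AX (recv ∨ safe)) = {s : every successor in {t4}} = {t3}
|Sat(AX (recv ∨ safe))| = |{t3}| = 1.

1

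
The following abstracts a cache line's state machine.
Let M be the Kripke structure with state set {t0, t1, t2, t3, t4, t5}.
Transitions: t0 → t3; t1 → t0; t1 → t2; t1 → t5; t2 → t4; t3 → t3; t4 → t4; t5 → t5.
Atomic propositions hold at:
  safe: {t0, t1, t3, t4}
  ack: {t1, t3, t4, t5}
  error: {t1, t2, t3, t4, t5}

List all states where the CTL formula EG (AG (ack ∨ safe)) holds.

Sat(ack ∨ safe) = {t0, t1, t3, t4, t5}
AG (ack ∨ safe): greatest fixpoint, start Z0 = {t0, t1, t3, t4, t5}, keep only states in Sat with every successor in Z. Z1 = {t0, t3, t4, t5}; fixed.
Sat(AG (ack ∨ safe)) = {t0, t3, t4, t5}
EG (AG (ack ∨ safe)): greatest fixpoint, start Z0 = {t0, t3, t4, t5}, keep only states in Sat with some successor in Z. Already a fixed point.
Sat(EG (AG (ack ∨ safe))) = {t0, t3, t4, t5}

{t0, t3, t4, t5}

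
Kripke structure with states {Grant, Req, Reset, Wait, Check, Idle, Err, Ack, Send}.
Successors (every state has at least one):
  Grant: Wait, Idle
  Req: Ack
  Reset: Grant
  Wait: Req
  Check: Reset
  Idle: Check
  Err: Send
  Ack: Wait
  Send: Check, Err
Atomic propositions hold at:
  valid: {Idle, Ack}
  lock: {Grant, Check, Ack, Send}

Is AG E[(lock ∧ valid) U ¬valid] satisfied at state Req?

Sat(lock ∧ valid) = {Ack}
Sat(¬valid) = {Grant, Req, Reset, Wait, Check, Err, Send}
E[(lock ∧ valid) U ¬valid]: least fixpoint, start Z0 = Sat(¬valid) = {Grant, Req, Reset, Wait, Check, Err, Send}, add states in Sat(lock ∧ valid) with some successor in Z. Z1 = {Grant, Req, Reset, Wait, Check, Err, Ack, Send}; fixed.
Sat(E[(lock ∧ valid) U ¬valid]) = {Grant, Req, Reset, Wait, Check, Err, Ack, Send}
AG E[(lock ∧ valid) U ¬valid]: greatest fixpoint, start Z0 = {Grant, Req, Reset, Wait, Check, Err, Ack, Send}, keep only states in Sat with every successor in Z. Z1 = {Req, Reset, Wait, Check, Err, Ack, Send}; Z2 = {Req, Wait, Check, Err, Ack, Send}; Z3 = {Req, Wait, Err, Ack, Send}; Z4 = {Req, Wait, Err, Ack}; Z5 = {Req, Wait, Ack}; fixed.
Sat(AG E[(lock ∧ valid) U ¬valid]) = {Req, Wait, Ack}
Req ∈ Sat(AG E[(lock ∧ valid) U ¬valid]) = {Req, Wait, Ack}, so the formula holds at Req.

Yes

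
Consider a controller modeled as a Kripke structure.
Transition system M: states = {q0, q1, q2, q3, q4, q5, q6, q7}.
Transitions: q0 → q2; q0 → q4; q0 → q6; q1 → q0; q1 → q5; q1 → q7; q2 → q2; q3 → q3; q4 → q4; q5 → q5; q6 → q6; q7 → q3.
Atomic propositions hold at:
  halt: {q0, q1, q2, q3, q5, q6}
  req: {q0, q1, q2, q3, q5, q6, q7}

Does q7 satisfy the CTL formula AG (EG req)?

Yes

EG req: greatest fixpoint, start Z0 = {q0, q1, q2, q3, q5, q6, q7}, keep only states in Sat with some successor in Z. Already a fixed point.
Sat(EG req) = {q0, q1, q2, q3, q5, q6, q7}
AG (EG req): greatest fixpoint, start Z0 = {q0, q1, q2, q3, q5, q6, q7}, keep only states in Sat with every successor in Z. Z1 = {q1, q2, q3, q5, q6, q7}; Z2 = {q2, q3, q5, q6, q7}; fixed.
Sat(AG (EG req)) = {q2, q3, q5, q6, q7}
q7 ∈ Sat(AG (EG req)) = {q2, q3, q5, q6, q7}, so the formula holds at q7.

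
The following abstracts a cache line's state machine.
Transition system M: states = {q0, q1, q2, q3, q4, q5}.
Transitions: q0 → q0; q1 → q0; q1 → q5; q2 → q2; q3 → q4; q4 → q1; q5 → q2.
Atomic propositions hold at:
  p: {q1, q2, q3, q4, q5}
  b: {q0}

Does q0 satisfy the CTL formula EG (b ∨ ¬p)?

Yes

Sat(¬p) = {q0}
Sat(b ∨ ¬p) = {q0}
EG (b ∨ ¬p): greatest fixpoint, start Z0 = {q0}, keep only states in Sat with some successor in Z. Already a fixed point.
Sat(EG (b ∨ ¬p)) = {q0}
q0 ∈ Sat(EG (b ∨ ¬p)) = {q0}, so the formula holds at q0.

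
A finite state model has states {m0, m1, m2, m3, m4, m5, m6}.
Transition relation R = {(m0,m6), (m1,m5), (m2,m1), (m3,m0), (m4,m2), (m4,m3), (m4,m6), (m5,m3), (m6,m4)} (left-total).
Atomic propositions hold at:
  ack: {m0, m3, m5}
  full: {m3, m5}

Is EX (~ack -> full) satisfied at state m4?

Yes

Sat(~ack) = {m1, m2, m4, m6}
Sat(~ack -> full) = {m0, m3, m5}
Sat(EX (~ack -> full)) = {s : some successor in {m0, m3, m5}} = {m1, m3, m4, m5}
m4 ∈ Sat(EX (~ack -> full)) = {m1, m3, m4, m5}, so the formula holds at m4.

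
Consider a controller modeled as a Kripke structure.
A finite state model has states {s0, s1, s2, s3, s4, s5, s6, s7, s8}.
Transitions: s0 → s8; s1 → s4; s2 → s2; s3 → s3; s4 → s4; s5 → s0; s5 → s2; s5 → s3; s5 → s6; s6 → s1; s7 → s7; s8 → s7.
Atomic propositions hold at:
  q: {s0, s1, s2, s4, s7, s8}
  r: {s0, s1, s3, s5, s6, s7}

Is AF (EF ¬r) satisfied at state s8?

Yes

Sat(¬r) = {s2, s4, s8}
EF ¬r: least fixpoint, start Z0 = {s2, s4, s8}, add states with some successor in Z. Z1 = {s0, s1, s2, s4, s5, s8}; Z2 = {s0, s1, s2, s4, s5, s6, s8}; fixed.
Sat(EF ¬r) = {s0, s1, s2, s4, s5, s6, s8}
AF (EF ¬r): least fixpoint, start Z0 = {s0, s1, s2, s4, s5, s6, s8}, add states with every successor in Z. Already a fixed point.
Sat(AF (EF ¬r)) = {s0, s1, s2, s4, s5, s6, s8}
s8 ∈ Sat(AF (EF ¬r)) = {s0, s1, s2, s4, s5, s6, s8}, so the formula holds at s8.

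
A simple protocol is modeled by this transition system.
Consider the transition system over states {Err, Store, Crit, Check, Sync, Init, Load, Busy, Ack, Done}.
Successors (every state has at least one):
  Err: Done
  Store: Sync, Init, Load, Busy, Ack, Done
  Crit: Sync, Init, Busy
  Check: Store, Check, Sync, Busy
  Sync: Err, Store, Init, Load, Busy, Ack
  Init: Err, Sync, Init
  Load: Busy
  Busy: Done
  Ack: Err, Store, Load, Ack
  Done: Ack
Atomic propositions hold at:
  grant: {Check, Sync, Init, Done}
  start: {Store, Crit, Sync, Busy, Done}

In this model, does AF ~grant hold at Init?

No

Sat(~grant) = {Err, Store, Crit, Load, Busy, Ack}
AF ~grant: least fixpoint, start Z0 = {Err, Store, Crit, Load, Busy, Ack}, add states with every successor in Z. Z1 = {Err, Store, Crit, Load, Busy, Ack, Done}; fixed.
Sat(AF ~grant) = {Err, Store, Crit, Load, Busy, Ack, Done}
Init ∉ Sat(AF ~grant) = {Err, Store, Crit, Load, Busy, Ack, Done}, so the formula does not hold at Init.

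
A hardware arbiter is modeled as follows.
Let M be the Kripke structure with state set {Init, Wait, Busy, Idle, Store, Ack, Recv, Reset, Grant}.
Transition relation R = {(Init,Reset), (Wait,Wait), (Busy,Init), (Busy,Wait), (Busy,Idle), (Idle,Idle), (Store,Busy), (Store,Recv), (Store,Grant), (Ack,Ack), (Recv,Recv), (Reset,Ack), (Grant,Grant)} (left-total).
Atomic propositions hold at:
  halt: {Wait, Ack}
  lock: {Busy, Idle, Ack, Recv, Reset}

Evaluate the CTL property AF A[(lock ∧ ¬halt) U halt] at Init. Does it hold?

Yes

Sat(¬halt) = {Init, Busy, Idle, Store, Recv, Reset, Grant}
Sat(lock ∧ ¬halt) = {Busy, Idle, Recv, Reset}
A[(lock ∧ ¬halt) U halt]: least fixpoint, start Z0 = Sat(halt) = {Wait, Ack}, add states in Sat(lock ∧ ¬halt) with every successor in Z. Z1 = {Wait, Ack, Reset}; fixed.
Sat(A[(lock ∧ ¬halt) U halt]) = {Wait, Ack, Reset}
AF A[(lock ∧ ¬halt) U halt]: least fixpoint, start Z0 = {Wait, Ack, Reset}, add states with every successor in Z. Z1 = {Init, Wait, Ack, Reset}; fixed.
Sat(AF A[(lock ∧ ¬halt) U halt]) = {Init, Wait, Ack, Reset}
Init ∈ Sat(AF A[(lock ∧ ¬halt) U halt]) = {Init, Wait, Ack, Reset}, so the formula holds at Init.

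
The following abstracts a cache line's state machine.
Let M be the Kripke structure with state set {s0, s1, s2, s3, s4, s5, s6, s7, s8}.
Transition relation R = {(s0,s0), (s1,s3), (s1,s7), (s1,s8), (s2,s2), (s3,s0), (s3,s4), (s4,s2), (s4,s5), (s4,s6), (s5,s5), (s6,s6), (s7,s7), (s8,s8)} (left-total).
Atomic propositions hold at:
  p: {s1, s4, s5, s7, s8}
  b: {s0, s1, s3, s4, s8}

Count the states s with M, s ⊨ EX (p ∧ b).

Sat(p ∧ b) = {s1, s4, s8}
Sat(EX (p ∧ b)) = {s : some successor in {s1, s4, s8}} = {s1, s3, s8}
|Sat(EX (p ∧ b))| = |{s1, s3, s8}| = 3.

3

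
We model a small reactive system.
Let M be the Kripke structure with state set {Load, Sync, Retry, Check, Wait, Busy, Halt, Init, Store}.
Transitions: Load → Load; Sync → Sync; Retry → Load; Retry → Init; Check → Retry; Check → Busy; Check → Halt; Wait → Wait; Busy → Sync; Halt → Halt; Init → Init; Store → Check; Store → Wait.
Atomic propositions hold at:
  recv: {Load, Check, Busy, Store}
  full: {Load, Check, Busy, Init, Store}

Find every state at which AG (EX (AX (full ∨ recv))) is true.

Sat(full ∨ recv) = {Load, Check, Busy, Init, Store}
Sat(AX (full ∨ recv)) = {s : every successor in {Load, Check, Busy, Init, Store}} = {Load, Retry, Init}
Sat(EX (AX (full ∨ recv))) = {s : some successor in {Load, Retry, Init}} = {Load, Retry, Check, Init}
AG (EX (AX (full ∨ recv))): greatest fixpoint, start Z0 = {Load, Retry, Check, Init}, keep only states in Sat with every successor in Z. Z1 = {Load, Retry, Init}; fixed.
Sat(AG (EX (AX (full ∨ recv)))) = {Load, Retry, Init}

{Load, Retry, Init}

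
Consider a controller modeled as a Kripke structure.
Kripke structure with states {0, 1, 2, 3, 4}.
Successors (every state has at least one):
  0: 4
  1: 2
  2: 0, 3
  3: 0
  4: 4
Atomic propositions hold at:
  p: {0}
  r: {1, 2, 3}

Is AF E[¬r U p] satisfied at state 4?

No

Sat(¬r) = {0, 4}
E[¬r U p]: least fixpoint, start Z0 = Sat(p) = {0}, add states in Sat(¬r) with some successor in Z. Already a fixed point.
Sat(E[¬r U p]) = {0}
AF E[¬r U p]: least fixpoint, start Z0 = {0}, add states with every successor in Z. Z1 = {0, 3}; Z2 = {0, 2, 3}; Z3 = {0, 1, 2, 3}; fixed.
Sat(AF E[¬r U p]) = {0, 1, 2, 3}
4 ∉ Sat(AF E[¬r U p]) = {0, 1, 2, 3}, so the formula does not hold at 4.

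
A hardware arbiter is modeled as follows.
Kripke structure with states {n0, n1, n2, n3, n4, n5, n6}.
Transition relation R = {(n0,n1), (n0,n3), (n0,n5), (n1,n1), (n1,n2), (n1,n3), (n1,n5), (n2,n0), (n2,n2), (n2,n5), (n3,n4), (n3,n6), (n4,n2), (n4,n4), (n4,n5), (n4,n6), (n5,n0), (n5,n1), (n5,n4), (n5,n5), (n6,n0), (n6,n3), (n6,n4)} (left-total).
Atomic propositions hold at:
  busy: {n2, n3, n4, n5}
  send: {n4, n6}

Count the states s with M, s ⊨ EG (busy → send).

Sat(busy → send) = {n0, n1, n4, n6}
EG (busy → send): greatest fixpoint, start Z0 = {n0, n1, n4, n6}, keep only states in Sat with some successor in Z. Already a fixed point.
Sat(EG (busy → send)) = {n0, n1, n4, n6}
|Sat(EG (busy → send))| = |{n0, n1, n4, n6}| = 4.

4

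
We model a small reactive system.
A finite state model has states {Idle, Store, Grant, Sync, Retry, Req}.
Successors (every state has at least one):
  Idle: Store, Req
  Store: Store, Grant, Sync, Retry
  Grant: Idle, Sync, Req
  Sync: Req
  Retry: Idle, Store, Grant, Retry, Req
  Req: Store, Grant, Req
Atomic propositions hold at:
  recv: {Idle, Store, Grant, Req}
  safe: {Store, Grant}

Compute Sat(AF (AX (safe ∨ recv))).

{Idle, Grant, Sync, Req}

Sat(safe ∨ recv) = {Idle, Store, Grant, Req}
Sat(AX (safe ∨ recv)) = {s : every successor in {Idle, Store, Grant, Req}} = {Idle, Sync, Req}
AF (AX (safe ∨ recv)): least fixpoint, start Z0 = {Idle, Sync, Req}, add states with every successor in Z. Z1 = {Idle, Grant, Sync, Req}; fixed.
Sat(AF (AX (safe ∨ recv))) = {Idle, Grant, Sync, Req}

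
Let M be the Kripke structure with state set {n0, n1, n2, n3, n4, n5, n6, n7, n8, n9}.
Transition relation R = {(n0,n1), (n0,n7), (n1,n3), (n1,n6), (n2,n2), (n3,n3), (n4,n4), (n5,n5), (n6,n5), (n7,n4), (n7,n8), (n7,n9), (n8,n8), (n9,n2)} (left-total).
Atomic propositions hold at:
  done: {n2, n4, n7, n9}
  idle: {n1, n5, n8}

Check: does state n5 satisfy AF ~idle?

Sat(~idle) = {n0, n2, n3, n4, n6, n7, n9}
AF ~idle: least fixpoint, start Z0 = {n0, n2, n3, n4, n6, n7, n9}, add states with every successor in Z. Z1 = {n0, n1, n2, n3, n4, n6, n7, n9}; fixed.
Sat(AF ~idle) = {n0, n1, n2, n3, n4, n6, n7, n9}
n5 ∉ Sat(AF ~idle) = {n0, n1, n2, n3, n4, n6, n7, n9}, so the formula does not hold at n5.

No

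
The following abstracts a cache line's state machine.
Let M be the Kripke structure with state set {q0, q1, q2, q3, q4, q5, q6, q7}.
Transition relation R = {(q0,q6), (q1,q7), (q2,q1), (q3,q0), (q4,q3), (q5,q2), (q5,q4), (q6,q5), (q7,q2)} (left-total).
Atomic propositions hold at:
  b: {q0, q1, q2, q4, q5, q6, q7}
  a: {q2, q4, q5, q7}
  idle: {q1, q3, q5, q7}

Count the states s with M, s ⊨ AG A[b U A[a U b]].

A[a U b]: least fixpoint, start Z0 = Sat(b) = {q0, q1, q2, q4, q5, q6, q7}, add states in Sat(a) with every successor in Z. Already a fixed point.
Sat(A[a U b]) = {q0, q1, q2, q4, q5, q6, q7}
A[b U A[a U b]]: least fixpoint, start Z0 = Sat(A[a U b]) = {q0, q1, q2, q4, q5, q6, q7}, add states in Sat(b) with every successor in Z. Already a fixed point.
Sat(A[b U A[a U b]]) = {q0, q1, q2, q4, q5, q6, q7}
AG A[b U A[a U b]]: greatest fixpoint, start Z0 = {q0, q1, q2, q4, q5, q6, q7}, keep only states in Sat with every successor in Z. Z1 = {q0, q1, q2, q5, q6, q7}; Z2 = {q0, q1, q2, q6, q7}; Z3 = {q0, q1, q2, q7}; Z4 = {q1, q2, q7}; fixed.
Sat(AG A[b U A[a U b]]) = {q1, q2, q7}
|Sat(AG A[b U A[a U b]])| = |{q1, q2, q7}| = 3.

3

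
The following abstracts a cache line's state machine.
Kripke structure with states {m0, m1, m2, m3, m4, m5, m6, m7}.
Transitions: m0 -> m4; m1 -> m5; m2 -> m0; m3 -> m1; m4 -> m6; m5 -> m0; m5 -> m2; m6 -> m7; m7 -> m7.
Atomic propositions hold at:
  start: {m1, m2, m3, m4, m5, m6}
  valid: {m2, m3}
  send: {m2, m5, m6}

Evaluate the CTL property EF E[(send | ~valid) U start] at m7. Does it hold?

Sat(~valid) = {m0, m1, m4, m5, m6, m7}
Sat(send | ~valid) = {m0, m1, m2, m4, m5, m6, m7}
E[(send | ~valid) U start]: least fixpoint, start Z0 = Sat(start) = {m1, m2, m3, m4, m5, m6}, add states in Sat(send | ~valid) with some successor in Z. Z1 = {m0, m1, m2, m3, m4, m5, m6}; fixed.
Sat(E[(send | ~valid) U start]) = {m0, m1, m2, m3, m4, m5, m6}
EF E[(send | ~valid) U start]: least fixpoint, start Z0 = {m0, m1, m2, m3, m4, m5, m6}, add states with some successor in Z. Already a fixed point.
Sat(EF E[(send | ~valid) U start]) = {m0, m1, m2, m3, m4, m5, m6}
m7 ∉ Sat(EF E[(send | ~valid) U start]) = {m0, m1, m2, m3, m4, m5, m6}, so the formula does not hold at m7.

No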